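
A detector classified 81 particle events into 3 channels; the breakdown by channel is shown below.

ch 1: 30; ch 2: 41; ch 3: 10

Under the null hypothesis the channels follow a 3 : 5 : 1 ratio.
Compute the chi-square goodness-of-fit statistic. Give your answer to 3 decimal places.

0.800

Ratio total = 9. Expected counts: 81×3/9 = 27, 81×5/9 = 45, 81×1/9 = 9.
cat         O        E   (O−E)²/E
ch 1       30       27     0.3333
ch 2       41       45     0.3556
ch 3       10        9     0.1111
Sum = 0.800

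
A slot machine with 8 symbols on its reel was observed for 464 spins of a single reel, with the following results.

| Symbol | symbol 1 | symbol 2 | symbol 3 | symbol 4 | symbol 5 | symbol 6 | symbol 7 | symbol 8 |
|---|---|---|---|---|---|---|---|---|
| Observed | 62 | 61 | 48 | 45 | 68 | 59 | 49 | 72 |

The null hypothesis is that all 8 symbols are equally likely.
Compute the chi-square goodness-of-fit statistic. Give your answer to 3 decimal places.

Under H₀ each category has probability 1/8, so each expected count is 464/8 = 58.
cat           O        E   (O−E)²/E
symbol 1     62       58     0.2759
symbol 2     61       58     0.1552
symbol 3     48       58     1.7241
symbol 4     45       58     2.9138
symbol 5     68       58     1.7241
symbol 6     59       58     0.0172
symbol 7     49       58     1.3966
symbol 8     72       58     3.3793
Sum = 11.586

11.586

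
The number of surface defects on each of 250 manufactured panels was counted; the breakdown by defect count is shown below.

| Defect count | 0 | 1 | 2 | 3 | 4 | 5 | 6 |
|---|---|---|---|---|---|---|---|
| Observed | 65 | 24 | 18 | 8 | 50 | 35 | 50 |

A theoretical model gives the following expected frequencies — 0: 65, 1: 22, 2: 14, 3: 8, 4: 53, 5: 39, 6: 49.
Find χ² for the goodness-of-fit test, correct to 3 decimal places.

χ² = (65−65)²/65 + (24−22)²/22 + (18−14)²/14 + (8−8)²/8 + (50−53)²/53 + (35−39)²/39 + (50−49)²/49
   = 0.0000 + 0.1818 + 1.1429 + 0.0000 + 0.1698 + 0.4103 + 0.0204
Sum = 1.925

1.925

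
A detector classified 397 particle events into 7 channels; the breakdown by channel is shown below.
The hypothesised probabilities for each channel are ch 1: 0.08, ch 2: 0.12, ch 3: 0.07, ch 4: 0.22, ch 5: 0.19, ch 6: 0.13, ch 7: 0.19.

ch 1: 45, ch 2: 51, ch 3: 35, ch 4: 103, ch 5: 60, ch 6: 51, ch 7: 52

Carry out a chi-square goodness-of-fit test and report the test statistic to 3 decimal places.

20.876

Expected counts E_i = n·p_i: 397×0.08 = 31.76, 397×0.12 = 47.64, 397×0.07 = 27.79, 397×0.22 = 87.34, 397×0.19 = 75.43, 397×0.13 = 51.61, 397×0.19 = 75.43.
cat         O        E   (O−E)²/E
ch 1       45    31.76     5.5194
ch 2       51    47.64     0.2370
ch 3       35    27.79     1.8706
ch 4      103    87.34     2.8078
ch 5       60    75.43     3.1564
ch 6       51    51.61     0.0072
ch 7       52    75.43     7.2778
Sum = 20.876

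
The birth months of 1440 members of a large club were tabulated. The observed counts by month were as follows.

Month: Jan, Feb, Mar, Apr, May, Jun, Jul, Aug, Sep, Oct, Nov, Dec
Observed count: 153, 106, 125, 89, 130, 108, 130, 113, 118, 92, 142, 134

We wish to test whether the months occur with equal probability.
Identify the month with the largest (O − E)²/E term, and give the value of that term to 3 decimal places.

Jan, 9.075

Under H₀ each category has probability 1/12, so each expected count is 1440/12 = 120.
Jan: (153 − 120)²/120 = 1089/120 = 9.0750
Feb: (106 − 120)²/120 = 196/120 = 1.6333
Mar: (125 − 120)²/120 = 25/120 = 0.2083
Apr: (89 − 120)²/120 = 961/120 = 8.0083
May: (130 − 120)²/120 = 100/120 = 0.8333
Jun: (108 − 120)²/120 = 144/120 = 1.2000
Jul: (130 − 120)²/120 = 100/120 = 0.8333
Aug: (113 − 120)²/120 = 49/120 = 0.4083
Sep: (118 − 120)²/120 = 4/120 = 0.0333
Oct: (92 − 120)²/120 = 784/120 = 6.5333
Nov: (142 − 120)²/120 = 484/120 = 4.0333
Dec: (134 − 120)²/120 = 196/120 = 1.6333
The largest term is for Jan: 9.075.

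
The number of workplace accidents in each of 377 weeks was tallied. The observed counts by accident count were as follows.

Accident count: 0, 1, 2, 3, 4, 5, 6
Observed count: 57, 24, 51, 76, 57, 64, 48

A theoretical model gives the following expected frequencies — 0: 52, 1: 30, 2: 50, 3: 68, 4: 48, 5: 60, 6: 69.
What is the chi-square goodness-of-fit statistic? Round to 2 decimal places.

cat         O        E   (O−E)²/E
0          57       52      0.481
1          24       30      1.200
2          51       50      0.020
3          76       68      0.941
4          57       48      1.688
5          64       60      0.267
6          48       69      6.391
Sum = 10.99

10.99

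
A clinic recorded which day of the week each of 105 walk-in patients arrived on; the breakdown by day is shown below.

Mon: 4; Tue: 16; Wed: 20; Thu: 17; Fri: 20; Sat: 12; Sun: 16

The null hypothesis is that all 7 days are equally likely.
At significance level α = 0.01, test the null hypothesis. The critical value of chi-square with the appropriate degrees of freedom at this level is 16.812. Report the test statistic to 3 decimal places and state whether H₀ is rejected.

Expected count for each of the 7 categories: 105/7 = 15.
χ² = (4−15)²/15 + (16−15)²/15 + (20−15)²/15 + (17−15)²/15 + (20−15)²/15 + (12−15)²/15 + (16−15)²/15
   = 8.0667 + 0.0667 + 1.6667 + 0.2667 + 1.6667 + 0.6000 + 0.0667
Sum = 12.400
df = 6. Since 12.400 < 16.812, we do not reject H₀.

12.400; do not reject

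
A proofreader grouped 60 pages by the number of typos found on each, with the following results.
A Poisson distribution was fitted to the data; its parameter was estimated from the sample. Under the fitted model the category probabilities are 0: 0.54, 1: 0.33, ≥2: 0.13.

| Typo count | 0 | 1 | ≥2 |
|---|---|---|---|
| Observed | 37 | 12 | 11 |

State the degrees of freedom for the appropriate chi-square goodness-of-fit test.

1

There are k = 3 categories and 1 parameter estimated from the data, so df = 3 − 1 − 1 = 1.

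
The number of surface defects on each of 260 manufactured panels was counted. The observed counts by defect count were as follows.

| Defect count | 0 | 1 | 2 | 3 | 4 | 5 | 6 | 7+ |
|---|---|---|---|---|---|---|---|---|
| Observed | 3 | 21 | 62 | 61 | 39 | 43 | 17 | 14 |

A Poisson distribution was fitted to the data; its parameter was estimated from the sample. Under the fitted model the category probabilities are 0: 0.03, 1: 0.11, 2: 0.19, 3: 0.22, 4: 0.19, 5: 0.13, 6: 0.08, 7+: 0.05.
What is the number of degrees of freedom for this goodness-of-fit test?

There are k = 8 categories and 1 parameter estimated from the data, so df = 8 − 1 − 1 = 6.

6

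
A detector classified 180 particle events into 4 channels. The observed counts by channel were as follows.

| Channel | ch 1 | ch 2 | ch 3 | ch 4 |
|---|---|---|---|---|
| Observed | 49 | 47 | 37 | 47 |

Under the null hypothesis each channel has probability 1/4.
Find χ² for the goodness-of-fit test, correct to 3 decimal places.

1.956

Under H₀ each category has probability 1/4, so each expected count is 180/4 = 45.
cat         O        E   (O−E)²/E
ch 1       49       45     0.3556
ch 2       47       45     0.0889
ch 3       37       45     1.4222
ch 4       47       45     0.0889
Sum = 1.956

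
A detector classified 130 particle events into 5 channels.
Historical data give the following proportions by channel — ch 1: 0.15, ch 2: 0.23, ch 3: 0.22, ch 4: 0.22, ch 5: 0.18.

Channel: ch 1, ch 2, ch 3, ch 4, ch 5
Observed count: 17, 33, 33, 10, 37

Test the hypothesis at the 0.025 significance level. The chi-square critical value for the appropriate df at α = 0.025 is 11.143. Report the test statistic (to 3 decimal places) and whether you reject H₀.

21.320; reject

Expected counts E_i = n·p_i: 130×0.15 = 19.5, 130×0.23 = 29.9, 130×0.22 = 28.6, 130×0.22 = 28.6, 130×0.18 = 23.4.
cat         O        E   (O−E)²/E
ch 1       17     19.5     0.3205
ch 2       33     29.9     0.3214
ch 3       33     28.6     0.6769
ch 4       10     28.6    12.0965
ch 5       37     23.4     7.9043
Sum = 21.320
df = 4. Since 21.320 > 11.143, we reject H₀.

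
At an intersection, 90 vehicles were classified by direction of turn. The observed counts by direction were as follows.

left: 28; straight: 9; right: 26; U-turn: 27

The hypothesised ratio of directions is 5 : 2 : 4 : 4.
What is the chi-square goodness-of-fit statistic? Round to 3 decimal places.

1.425

Ratio total = 15. Expected counts: 90×5/15 = 30, 90×2/15 = 12, 90×4/15 = 24, 90×4/15 = 24.
χ² = (28−30)²/30 + (9−12)²/12 + (26−24)²/24 + (27−24)²/24
   = 0.1333 + 0.7500 + 0.1667 + 0.3750
Sum = 1.425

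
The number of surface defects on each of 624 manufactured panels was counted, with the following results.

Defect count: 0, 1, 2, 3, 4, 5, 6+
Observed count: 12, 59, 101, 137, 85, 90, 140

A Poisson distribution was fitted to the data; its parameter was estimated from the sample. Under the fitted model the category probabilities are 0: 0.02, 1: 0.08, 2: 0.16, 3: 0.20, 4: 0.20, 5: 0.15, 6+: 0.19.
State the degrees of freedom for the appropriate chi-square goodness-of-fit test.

5

There are k = 7 categories and 1 parameter estimated from the data, so df = 7 − 1 − 1 = 5.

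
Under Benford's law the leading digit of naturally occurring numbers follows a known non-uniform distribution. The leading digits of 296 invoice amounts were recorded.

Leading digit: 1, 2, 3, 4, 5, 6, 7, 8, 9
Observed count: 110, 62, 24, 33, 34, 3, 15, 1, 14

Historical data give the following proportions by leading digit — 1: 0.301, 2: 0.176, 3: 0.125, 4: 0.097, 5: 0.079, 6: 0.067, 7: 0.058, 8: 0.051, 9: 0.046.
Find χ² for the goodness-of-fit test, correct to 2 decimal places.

44.55

Expected counts E_i = n·p_i: 296×0.301 = 89.096, 296×0.176 = 52.096, 296×0.125 = 37, 296×0.097 = 28.712, 296×0.079 = 23.384, 296×0.067 = 19.832, 296×0.058 = 17.168, 296×0.051 = 15.096, 296×0.046 = 13.616.
χ² = (110−89.096)²/89.096 + (62−52.096)²/52.096 + (24−37)²/37 + (33−28.712)²/28.712 + (34−23.384)²/23.384 + (3−19.832)²/19.832 + (15−17.168)²/17.168 + (1−15.096)²/15.096 + (14−13.616)²/13.616
   = 4.905 + 1.883 + 4.568 + 0.640 + 4.820 + 14.286 + 0.274 + 13.162 + 0.011
Sum = 44.55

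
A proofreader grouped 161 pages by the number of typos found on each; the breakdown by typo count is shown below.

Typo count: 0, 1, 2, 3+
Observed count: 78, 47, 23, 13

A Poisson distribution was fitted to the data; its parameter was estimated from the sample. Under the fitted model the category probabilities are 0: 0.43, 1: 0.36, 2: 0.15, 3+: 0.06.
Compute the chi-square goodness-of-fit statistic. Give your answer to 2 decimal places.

4.39

Expected counts E_i = n·p_i: 161×0.43 = 69.23, 161×0.36 = 57.96, 161×0.15 = 24.15, 161×0.06 = 9.66.
cat         O        E   (O−E)²/E
0          78    69.23      1.111
1          47    57.96      2.072
2          23    24.15      0.055
3+         13     9.66      1.155
Sum = 4.39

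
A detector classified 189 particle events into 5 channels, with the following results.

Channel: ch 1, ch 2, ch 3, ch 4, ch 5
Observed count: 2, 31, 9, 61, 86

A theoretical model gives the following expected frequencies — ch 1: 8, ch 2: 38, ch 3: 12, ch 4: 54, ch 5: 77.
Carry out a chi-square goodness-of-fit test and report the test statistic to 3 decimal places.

8.499

χ² = (2−8)²/8 + (31−38)²/38 + (9−12)²/12 + (61−54)²/54 + (86−77)²/77
   = 4.5000 + 1.2895 + 0.7500 + 0.9074 + 1.0519
Sum = 8.499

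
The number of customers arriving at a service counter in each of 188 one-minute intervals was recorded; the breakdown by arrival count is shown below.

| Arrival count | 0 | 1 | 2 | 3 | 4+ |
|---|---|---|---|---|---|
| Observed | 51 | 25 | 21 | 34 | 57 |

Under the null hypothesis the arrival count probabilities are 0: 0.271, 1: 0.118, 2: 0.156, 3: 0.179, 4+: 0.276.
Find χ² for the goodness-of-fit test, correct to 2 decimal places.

Expected counts E_i = n·p_i: 188×0.271 = 50.948, 188×0.118 = 22.184, 188×0.156 = 29.328, 188×0.179 = 33.652, 188×0.276 = 51.888.
χ² = (51−50.948)²/50.948 + (25−22.184)²/22.184 + (21−29.328)²/29.328 + (34−33.652)²/33.652 + (57−51.888)²/51.888
   = 0.000 + 0.357 + 2.365 + 0.004 + 0.504
Sum = 3.23

3.23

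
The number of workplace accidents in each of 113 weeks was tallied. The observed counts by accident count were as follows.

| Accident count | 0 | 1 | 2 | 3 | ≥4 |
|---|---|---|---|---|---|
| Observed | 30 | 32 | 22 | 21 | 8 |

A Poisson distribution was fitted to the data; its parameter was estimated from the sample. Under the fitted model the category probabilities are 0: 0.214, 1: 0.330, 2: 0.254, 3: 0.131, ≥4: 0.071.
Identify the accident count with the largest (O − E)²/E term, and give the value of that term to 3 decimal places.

Expected counts E_i = n·p_i: 113×0.214 = 24.182, 113×0.330 = 37.29, 113×0.254 = 28.702, 113×0.131 = 14.803, 113×0.071 = 8.023.
χ² = (30−24.182)²/24.182 + (32−37.29)²/37.29 + (22−28.702)²/28.702 + (21−14.803)²/14.803 + (8−8.023)²/8.023
   = 1.3998 + 0.7504 + 1.5649 + 2.5943 + 0.0001
The largest term is for 3: 2.594.

3, 2.594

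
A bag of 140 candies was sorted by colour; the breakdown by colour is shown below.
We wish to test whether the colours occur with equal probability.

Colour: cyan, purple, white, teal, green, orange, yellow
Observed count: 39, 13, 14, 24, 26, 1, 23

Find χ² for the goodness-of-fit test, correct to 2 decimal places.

43.40

Under H₀ each category has probability 1/7, so each expected count is 140/7 = 20.
cyan: (39 − 20)²/20 = 361/20 = 18.050
purple: (13 − 20)²/20 = 49/20 = 2.450
white: (14 − 20)²/20 = 36/20 = 1.800
teal: (24 − 20)²/20 = 16/20 = 0.800
green: (26 − 20)²/20 = 36/20 = 1.800
orange: (1 − 20)²/20 = 361/20 = 18.050
yellow: (23 − 20)²/20 = 9/20 = 0.450
Sum = 43.40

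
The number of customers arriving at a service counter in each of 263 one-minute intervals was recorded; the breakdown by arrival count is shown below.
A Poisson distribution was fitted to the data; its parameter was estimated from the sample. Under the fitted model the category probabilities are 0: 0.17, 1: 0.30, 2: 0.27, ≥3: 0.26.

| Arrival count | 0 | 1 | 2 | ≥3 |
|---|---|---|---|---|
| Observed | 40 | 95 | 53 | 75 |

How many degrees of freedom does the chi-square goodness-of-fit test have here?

2

There are k = 4 categories and 1 parameter estimated from the data, so df = 4 − 1 − 1 = 2.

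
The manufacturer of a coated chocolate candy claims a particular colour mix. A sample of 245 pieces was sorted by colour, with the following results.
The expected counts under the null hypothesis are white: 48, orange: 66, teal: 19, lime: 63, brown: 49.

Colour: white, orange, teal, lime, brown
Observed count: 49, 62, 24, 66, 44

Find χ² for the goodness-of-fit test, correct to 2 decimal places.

2.23

χ² = (49−48)²/48 + (62−66)²/66 + (24−19)²/19 + (66−63)²/63 + (44−49)²/49
   = 0.021 + 0.242 + 1.316 + 0.143 + 0.510
Sum = 2.23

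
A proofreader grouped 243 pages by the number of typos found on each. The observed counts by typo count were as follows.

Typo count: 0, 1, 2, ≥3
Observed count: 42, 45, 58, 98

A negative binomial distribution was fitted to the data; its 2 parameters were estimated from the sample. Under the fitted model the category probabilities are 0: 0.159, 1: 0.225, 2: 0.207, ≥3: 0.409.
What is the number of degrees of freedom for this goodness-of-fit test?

There are k = 4 categories and 2 parameters estimated from the data, so df = 4 − 1 − 2 = 1.

1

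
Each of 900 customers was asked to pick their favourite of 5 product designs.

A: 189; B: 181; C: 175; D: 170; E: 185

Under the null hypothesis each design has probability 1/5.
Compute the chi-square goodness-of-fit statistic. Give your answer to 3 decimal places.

Expected count for each of the 5 categories: 900/5 = 180.
A: (189 − 180)²/180 = 81/180 = 0.4500
B: (181 − 180)²/180 = 1/180 = 0.0056
C: (175 − 180)²/180 = 25/180 = 0.1389
D: (170 − 180)²/180 = 100/180 = 0.5556
E: (185 − 180)²/180 = 25/180 = 0.1389
Sum = 1.289

1.289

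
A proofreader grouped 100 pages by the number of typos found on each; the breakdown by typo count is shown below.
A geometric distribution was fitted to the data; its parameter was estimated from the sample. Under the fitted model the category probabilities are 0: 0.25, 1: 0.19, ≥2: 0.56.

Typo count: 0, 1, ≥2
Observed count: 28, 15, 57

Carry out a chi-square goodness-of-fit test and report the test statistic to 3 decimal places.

Expected counts E_i = n·p_i: 100×0.25 = 25, 100×0.19 = 19, 100×0.56 = 56.
χ² = (28−25)²/25 + (15−19)²/19 + (57−56)²/56
   = 0.3600 + 0.8421 + 0.0179
Sum = 1.220

1.220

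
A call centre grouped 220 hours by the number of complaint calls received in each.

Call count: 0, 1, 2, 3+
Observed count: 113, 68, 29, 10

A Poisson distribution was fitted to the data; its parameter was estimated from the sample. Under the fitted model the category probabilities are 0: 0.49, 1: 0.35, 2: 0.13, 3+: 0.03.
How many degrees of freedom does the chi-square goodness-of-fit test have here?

2

There are k = 4 categories and 1 parameter estimated from the data, so df = 4 − 1 − 1 = 2.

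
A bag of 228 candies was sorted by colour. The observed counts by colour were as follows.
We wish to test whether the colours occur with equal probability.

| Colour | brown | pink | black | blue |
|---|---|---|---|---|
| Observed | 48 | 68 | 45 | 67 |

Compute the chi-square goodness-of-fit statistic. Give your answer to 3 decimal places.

Under H₀ each category has probability 1/4, so each expected count is 228/4 = 57.
brown: (48 − 57)²/57 = 81/57 = 1.4211
pink: (68 − 57)²/57 = 121/57 = 2.1228
black: (45 − 57)²/57 = 144/57 = 2.5263
blue: (67 − 57)²/57 = 100/57 = 1.7544
Sum = 7.825

7.825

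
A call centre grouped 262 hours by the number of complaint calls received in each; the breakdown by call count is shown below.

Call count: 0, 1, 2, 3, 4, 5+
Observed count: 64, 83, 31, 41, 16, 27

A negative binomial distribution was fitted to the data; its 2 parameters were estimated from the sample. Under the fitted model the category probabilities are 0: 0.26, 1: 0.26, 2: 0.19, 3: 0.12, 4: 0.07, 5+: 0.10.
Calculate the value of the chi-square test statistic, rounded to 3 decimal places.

13.814

Expected counts E_i = n·p_i: 262×0.26 = 68.12, 262×0.26 = 68.12, 262×0.19 = 49.78, 262×0.12 = 31.44, 262×0.07 = 18.34, 262×0.10 = 26.2.
0: (64 − 68.12)²/68.12 = 16.9744/68.12 = 0.2492
1: (83 − 68.12)²/68.12 = 221.4144/68.12 = 3.2504
2: (31 − 49.78)²/49.78 = 352.6884/49.78 = 7.0849
3: (41 − 31.44)²/31.44 = 91.3936/31.44 = 2.9069
4: (16 − 18.34)²/18.34 = 5.4756/18.34 = 0.2986
5+: (27 − 26.2)²/26.2 = 0.64/26.2 = 0.0244
Sum = 13.814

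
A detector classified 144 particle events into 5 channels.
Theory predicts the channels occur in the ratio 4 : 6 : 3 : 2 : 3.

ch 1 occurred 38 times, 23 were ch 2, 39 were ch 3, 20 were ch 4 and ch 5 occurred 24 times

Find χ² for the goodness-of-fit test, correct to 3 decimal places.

24.521

Ratio total = 18. Expected counts: 144×4/18 = 32, 144×6/18 = 48, 144×3/18 = 24, 144×2/18 = 16, 144×3/18 = 24.
ch 1: (38 − 32)²/32 = 36/32 = 1.1250
ch 2: (23 − 48)²/48 = 625/48 = 13.0208
ch 3: (39 − 24)²/24 = 225/24 = 9.3750
ch 4: (20 − 16)²/16 = 16/16 = 1.0000
ch 5: (24 − 24)²/24 = 0/24 = 0.0000
Sum = 24.521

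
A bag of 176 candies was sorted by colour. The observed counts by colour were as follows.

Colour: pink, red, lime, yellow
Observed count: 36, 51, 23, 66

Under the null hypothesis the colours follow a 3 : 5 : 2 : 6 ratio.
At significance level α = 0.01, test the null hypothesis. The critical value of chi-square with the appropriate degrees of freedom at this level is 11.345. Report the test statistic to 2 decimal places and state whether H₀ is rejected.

Ratio total = 16. Expected counts: 176×3/16 = 33, 176×5/16 = 55, 176×2/16 = 22, 176×6/16 = 66.
cat         O        E   (O−E)²/E
pink       36       33      0.273
red        51       55      0.291
lime       23       22      0.045
yellow     66       66      0.000
Sum = 0.61
df = 3. Since 0.61 < 11.345, we do not reject H₀.

0.61; do not reject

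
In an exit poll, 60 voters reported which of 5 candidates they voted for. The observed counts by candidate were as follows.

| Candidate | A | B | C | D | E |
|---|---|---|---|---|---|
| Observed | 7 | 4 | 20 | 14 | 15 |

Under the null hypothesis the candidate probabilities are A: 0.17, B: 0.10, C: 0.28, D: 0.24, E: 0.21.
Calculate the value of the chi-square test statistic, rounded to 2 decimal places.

Expected counts E_i = n·p_i: 60×0.17 = 10.2, 60×0.10 = 6, 60×0.28 = 16.8, 60×0.24 = 14.4, 60×0.21 = 12.6.
χ² = (7−10.2)²/10.2 + (4−6)²/6 + (20−16.8)²/16.8 + (14−14.4)²/14.4 + (15−12.6)²/12.6
   = 1.004 + 0.667 + 0.610 + 0.011 + 0.457
Sum = 2.75

2.75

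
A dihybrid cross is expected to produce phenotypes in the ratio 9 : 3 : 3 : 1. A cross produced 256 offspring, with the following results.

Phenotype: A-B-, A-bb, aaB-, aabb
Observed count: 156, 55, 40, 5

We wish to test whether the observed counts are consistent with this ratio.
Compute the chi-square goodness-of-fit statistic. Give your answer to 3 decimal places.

10.917

Ratio total = 16. Expected counts: 256×9/16 = 144, 256×3/16 = 48, 256×3/16 = 48, 256×1/16 = 16.
cat         O        E   (O−E)²/E
A-B-      156      144     1.0000
A-bb       55       48     1.0208
aaB-       40       48     1.3333
aabb        5       16     7.5625
Sum = 10.917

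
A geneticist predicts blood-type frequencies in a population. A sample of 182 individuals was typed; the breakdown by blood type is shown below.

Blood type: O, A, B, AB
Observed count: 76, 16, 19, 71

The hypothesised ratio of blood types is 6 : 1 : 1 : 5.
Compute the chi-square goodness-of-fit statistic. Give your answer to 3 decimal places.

Ratio total = 13. Expected counts: 182×6/13 = 84, 182×1/13 = 14, 182×1/13 = 14, 182×5/13 = 70.
χ² = (76−84)²/84 + (16−14)²/14 + (19−14)²/14 + (71−70)²/70
   = 0.7619 + 0.2857 + 1.7857 + 0.0143
Sum = 2.848

2.848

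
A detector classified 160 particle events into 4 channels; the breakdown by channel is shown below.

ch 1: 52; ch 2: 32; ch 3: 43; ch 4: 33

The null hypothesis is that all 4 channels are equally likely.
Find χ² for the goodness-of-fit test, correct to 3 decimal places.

Under H₀ each category has probability 1/4, so each expected count is 160/4 = 40.
ch 1: (52 − 40)²/40 = 144/40 = 3.6000
ch 2: (32 − 40)²/40 = 64/40 = 1.6000
ch 3: (43 − 40)²/40 = 9/40 = 0.2250
ch 4: (33 − 40)²/40 = 49/40 = 1.2250
Sum = 6.650

6.650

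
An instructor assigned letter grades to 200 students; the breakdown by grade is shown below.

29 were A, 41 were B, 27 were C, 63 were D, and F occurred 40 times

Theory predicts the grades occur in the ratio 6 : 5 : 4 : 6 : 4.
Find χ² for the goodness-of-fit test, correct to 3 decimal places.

15.015

Ratio total = 25. Expected counts: 200×6/25 = 48, 200×5/25 = 40, 200×4/25 = 32, 200×6/25 = 48, 200×4/25 = 32.
A: (29 − 48)²/48 = 361/48 = 7.5208
B: (41 − 40)²/40 = 1/40 = 0.0250
C: (27 − 32)²/32 = 25/32 = 0.7813
D: (63 − 48)²/48 = 225/48 = 4.6875
F: (40 − 32)²/32 = 64/32 = 2.0000
Sum = 15.015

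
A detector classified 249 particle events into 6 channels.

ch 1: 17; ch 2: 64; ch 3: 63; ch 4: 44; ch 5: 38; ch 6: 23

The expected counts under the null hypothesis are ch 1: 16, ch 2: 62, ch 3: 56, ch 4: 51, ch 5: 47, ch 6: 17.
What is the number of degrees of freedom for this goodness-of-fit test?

There are k = 6 categories and no parameters were estimated from the data, so df = 6 − 1 = 5.

5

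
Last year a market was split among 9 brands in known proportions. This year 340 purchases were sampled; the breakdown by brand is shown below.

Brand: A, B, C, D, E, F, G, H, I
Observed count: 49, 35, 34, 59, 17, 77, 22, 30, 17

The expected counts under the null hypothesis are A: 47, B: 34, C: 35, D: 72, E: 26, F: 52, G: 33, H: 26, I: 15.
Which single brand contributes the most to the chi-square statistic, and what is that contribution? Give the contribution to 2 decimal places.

A: (49 − 47)²/47 = 4/47 = 0.085
B: (35 − 34)²/34 = 1/34 = 0.029
C: (34 − 35)²/35 = 1/35 = 0.029
D: (59 − 72)²/72 = 169/72 = 2.347
E: (17 − 26)²/26 = 81/26 = 3.115
F: (77 − 52)²/52 = 625/52 = 12.019
G: (22 − 33)²/33 = 121/33 = 3.667
H: (30 − 26)²/26 = 16/26 = 0.615
I: (17 − 15)²/15 = 4/15 = 0.267
The largest term is for F: 12.02.

F, 12.02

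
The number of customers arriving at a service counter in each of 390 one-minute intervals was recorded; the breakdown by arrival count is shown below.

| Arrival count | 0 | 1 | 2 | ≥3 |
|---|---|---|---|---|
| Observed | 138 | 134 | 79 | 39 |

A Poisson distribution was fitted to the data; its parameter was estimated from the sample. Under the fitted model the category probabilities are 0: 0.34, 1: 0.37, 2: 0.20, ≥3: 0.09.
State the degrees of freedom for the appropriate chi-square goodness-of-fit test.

There are k = 4 categories and 1 parameter estimated from the data, so df = 4 − 1 − 1 = 2.

2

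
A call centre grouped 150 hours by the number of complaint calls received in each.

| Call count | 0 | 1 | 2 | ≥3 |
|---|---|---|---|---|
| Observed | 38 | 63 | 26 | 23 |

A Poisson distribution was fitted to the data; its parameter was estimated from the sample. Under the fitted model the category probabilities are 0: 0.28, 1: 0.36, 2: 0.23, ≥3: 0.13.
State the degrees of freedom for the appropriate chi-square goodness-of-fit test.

2

There are k = 4 categories and 1 parameter estimated from the data, so df = 4 − 1 − 1 = 2.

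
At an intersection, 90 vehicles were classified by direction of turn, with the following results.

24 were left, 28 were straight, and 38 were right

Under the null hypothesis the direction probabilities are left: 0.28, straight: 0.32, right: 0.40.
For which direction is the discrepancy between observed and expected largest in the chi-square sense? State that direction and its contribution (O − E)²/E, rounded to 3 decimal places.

Expected counts E_i = n·p_i: 90×0.28 = 25.2, 90×0.32 = 28.8, 90×0.40 = 36.
cat           O        E   (O−E)²/E
left         24     25.2     0.0571
straight     28     28.8     0.0222
right        38       36     0.1111
The largest term is for right: 0.111.

right, 0.111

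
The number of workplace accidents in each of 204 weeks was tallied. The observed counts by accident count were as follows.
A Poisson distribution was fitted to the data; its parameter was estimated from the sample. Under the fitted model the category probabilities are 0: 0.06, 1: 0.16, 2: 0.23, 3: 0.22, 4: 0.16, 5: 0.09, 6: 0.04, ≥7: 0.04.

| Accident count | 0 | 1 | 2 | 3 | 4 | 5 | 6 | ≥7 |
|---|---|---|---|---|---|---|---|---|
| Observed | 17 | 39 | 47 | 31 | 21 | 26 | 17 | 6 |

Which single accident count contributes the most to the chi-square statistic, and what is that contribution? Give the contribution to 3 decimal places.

Expected counts E_i = n·p_i: 204×0.06 = 12.24, 204×0.16 = 32.64, 204×0.23 = 46.92, 204×0.22 = 44.88, 204×0.16 = 32.64, 204×0.09 = 18.36, 204×0.04 = 8.16, 204×0.04 = 8.16.
χ² = (17−12.24)²/12.24 + (39−32.64)²/32.64 + (47−46.92)²/46.92 + (31−44.88)²/44.88 + (21−32.64)²/32.64 + (26−18.36)²/18.36 + (17−8.16)²/8.16 + (6−8.16)²/8.16
   = 1.8511 + 1.2393 + 0.0001 + 4.2927 + 4.1510 + 3.1792 + 9.5767 + 0.5718
The largest term is for 6: 9.577.

6, 9.577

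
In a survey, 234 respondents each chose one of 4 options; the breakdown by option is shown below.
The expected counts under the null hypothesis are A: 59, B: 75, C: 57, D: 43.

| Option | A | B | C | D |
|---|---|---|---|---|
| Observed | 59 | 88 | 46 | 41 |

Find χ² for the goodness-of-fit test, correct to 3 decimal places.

A: (59 − 59)²/59 = 0/59 = 0.0000
B: (88 − 75)²/75 = 169/75 = 2.2533
C: (46 − 57)²/57 = 121/57 = 2.1228
D: (41 − 43)²/43 = 4/43 = 0.0930
Sum = 4.469

4.469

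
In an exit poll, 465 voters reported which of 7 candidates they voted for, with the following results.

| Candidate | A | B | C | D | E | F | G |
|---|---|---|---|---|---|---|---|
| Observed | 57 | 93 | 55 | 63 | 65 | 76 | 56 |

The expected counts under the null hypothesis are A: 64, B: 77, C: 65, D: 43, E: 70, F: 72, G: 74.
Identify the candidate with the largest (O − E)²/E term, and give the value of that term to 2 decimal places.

cat         O        E   (O−E)²/E
A          57       64      0.766
B          93       77      3.325
C          55       65      1.538
D          63       43      9.302
E          65       70      0.357
F          76       72      0.222
G          56       74      4.378
The largest term is for D: 9.30.

D, 9.30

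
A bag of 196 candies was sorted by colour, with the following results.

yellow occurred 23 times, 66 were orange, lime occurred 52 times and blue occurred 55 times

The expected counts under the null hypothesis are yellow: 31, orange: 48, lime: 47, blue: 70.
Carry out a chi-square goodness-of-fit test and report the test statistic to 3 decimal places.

12.561

χ² = (23−31)²/31 + (66−48)²/48 + (52−47)²/47 + (55−70)²/70
   = 2.0645 + 6.7500 + 0.5319 + 3.2143
Sum = 12.561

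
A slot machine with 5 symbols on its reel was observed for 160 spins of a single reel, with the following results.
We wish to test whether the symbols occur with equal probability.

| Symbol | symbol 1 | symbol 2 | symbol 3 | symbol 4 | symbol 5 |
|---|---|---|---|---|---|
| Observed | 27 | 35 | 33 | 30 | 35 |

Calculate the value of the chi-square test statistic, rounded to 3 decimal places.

Expected count for each of the 5 categories: 160/5 = 32.
χ² = (27−32)²/32 + (35−32)²/32 + (33−32)²/32 + (30−32)²/32 + (35−32)²/32
   = 0.7813 + 0.2813 + 0.0313 + 0.1250 + 0.2813
Sum = 1.500

1.500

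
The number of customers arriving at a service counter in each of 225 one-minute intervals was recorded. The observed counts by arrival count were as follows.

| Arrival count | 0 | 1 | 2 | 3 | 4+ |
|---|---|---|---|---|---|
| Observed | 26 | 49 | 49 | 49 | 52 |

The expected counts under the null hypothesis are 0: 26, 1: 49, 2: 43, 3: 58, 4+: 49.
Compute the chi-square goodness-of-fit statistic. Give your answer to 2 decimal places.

0: (26 − 26)²/26 = 0/26 = 0.000
1: (49 − 49)²/49 = 0/49 = 0.000
2: (49 − 43)²/43 = 36/43 = 0.837
3: (49 − 58)²/58 = 81/58 = 1.397
4+: (52 − 49)²/49 = 9/49 = 0.184
Sum = 2.42

2.42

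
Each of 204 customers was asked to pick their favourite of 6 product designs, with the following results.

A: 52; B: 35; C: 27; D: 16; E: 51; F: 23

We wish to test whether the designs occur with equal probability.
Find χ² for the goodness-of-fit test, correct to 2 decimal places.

32.59

Under H₀ each category has probability 1/6, so each expected count is 204/6 = 34.
A: (52 − 34)²/34 = 324/34 = 9.529
B: (35 − 34)²/34 = 1/34 = 0.029
C: (27 − 34)²/34 = 49/34 = 1.441
D: (16 − 34)²/34 = 324/34 = 9.529
E: (51 − 34)²/34 = 289/34 = 8.500
F: (23 − 34)²/34 = 121/34 = 3.559
Sum = 32.59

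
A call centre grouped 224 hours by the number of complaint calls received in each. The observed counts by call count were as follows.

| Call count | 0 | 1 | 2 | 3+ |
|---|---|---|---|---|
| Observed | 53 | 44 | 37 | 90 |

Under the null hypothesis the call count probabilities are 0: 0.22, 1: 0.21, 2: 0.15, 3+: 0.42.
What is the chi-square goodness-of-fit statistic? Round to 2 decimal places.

Expected counts E_i = n·p_i: 224×0.22 = 49.28, 224×0.21 = 47.04, 224×0.15 = 33.6, 224×0.42 = 94.08.
cat         O        E   (O−E)²/E
0          53    49.28      0.281
1          44    47.04      0.196
2          37     33.6      0.344
3+         90    94.08      0.177
Sum = 1.00

1.00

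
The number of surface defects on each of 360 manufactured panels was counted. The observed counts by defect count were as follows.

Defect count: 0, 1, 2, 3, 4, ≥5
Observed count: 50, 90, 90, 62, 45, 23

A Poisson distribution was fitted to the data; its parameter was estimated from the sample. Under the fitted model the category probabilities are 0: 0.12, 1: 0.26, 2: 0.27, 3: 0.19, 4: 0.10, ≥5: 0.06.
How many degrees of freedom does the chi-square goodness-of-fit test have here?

4

There are k = 6 categories and 1 parameter estimated from the data, so df = 6 − 1 − 1 = 4.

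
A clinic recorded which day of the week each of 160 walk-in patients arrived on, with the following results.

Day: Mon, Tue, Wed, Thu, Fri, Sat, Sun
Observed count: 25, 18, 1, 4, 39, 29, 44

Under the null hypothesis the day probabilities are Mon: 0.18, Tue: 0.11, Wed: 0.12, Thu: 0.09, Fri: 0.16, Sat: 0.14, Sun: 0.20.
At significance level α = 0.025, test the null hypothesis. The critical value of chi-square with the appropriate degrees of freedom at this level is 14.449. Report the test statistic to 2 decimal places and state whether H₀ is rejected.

38.73; reject

Expected counts E_i = n·p_i: 160×0.18 = 28.8, 160×0.11 = 17.6, 160×0.12 = 19.2, 160×0.09 = 14.4, 160×0.16 = 25.6, 160×0.14 = 22.4, 160×0.20 = 32.
χ² = (25−28.8)²/28.8 + (18−17.6)²/17.6 + (1−19.2)²/19.2 + (4−14.4)²/14.4 + (39−25.6)²/25.6 + (29−22.4)²/22.4 + (44−32)²/32
   = 0.501 + 0.009 + 17.252 + 7.511 + 7.014 + 1.945 + 4.500
Sum = 38.73
df = 6. Since 38.73 > 14.449, we reject H₀.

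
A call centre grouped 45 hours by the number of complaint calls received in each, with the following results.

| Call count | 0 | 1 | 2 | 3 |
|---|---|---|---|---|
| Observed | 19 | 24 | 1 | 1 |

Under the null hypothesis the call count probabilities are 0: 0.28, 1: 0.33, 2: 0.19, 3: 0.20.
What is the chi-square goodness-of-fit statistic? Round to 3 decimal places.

22.667

Expected counts E_i = n·p_i: 45×0.28 = 12.6, 45×0.33 = 14.85, 45×0.19 = 8.55, 45×0.20 = 9.
0: (19 − 12.6)²/12.6 = 40.96/12.6 = 3.2508
1: (24 − 14.85)²/14.85 = 83.7225/14.85 = 5.6379
2: (1 − 8.55)²/8.55 = 57.0025/8.55 = 6.6670
3: (1 − 9)²/9 = 64/9 = 7.1111
Sum = 22.667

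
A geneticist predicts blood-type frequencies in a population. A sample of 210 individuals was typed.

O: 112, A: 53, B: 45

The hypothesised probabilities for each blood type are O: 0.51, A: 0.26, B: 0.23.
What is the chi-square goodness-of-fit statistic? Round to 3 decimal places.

0.497

Expected counts E_i = n·p_i: 210×0.51 = 107.1, 210×0.26 = 54.6, 210×0.23 = 48.3.
χ² = (112−107.1)²/107.1 + (53−54.6)²/54.6 + (45−48.3)²/48.3
   = 0.2242 + 0.0469 + 0.2255
Sum = 0.497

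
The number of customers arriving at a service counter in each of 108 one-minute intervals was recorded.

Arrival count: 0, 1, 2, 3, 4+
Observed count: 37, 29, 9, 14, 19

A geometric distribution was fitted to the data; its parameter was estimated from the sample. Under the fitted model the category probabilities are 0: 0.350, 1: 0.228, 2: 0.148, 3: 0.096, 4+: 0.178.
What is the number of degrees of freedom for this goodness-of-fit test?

There are k = 5 categories and 1 parameter estimated from the data, so df = 5 − 1 − 1 = 3.

3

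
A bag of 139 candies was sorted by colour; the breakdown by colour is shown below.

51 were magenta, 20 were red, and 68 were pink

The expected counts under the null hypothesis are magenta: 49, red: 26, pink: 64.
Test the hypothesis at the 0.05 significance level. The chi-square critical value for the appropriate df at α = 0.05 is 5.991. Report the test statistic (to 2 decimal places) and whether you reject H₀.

magenta: (51 − 49)²/49 = 4/49 = 0.082
red: (20 − 26)²/26 = 36/26 = 1.385
pink: (68 − 64)²/64 = 16/64 = 0.250
Sum = 1.72
df = 2. Since 1.72 < 5.991, we do not reject H₀.

1.72; do not reject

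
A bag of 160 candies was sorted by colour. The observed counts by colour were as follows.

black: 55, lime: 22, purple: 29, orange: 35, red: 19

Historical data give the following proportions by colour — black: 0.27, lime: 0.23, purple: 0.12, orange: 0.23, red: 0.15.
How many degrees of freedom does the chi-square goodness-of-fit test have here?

4

There are k = 5 categories and no parameters were estimated from the data, so df = 5 − 1 = 4.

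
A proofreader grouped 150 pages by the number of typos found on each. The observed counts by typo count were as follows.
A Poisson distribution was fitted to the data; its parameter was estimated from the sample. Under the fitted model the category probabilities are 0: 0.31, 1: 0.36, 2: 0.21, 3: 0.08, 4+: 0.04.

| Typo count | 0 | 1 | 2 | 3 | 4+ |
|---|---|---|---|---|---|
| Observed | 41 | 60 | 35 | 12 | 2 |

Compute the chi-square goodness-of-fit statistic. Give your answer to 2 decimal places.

4.37

Expected counts E_i = n·p_i: 150×0.31 = 46.5, 150×0.36 = 54, 150×0.21 = 31.5, 150×0.08 = 12, 150×0.04 = 6.
χ² = (41−46.5)²/46.5 + (60−54)²/54 + (35−31.5)²/31.5 + (12−12)²/12 + (2−6)²/6
   = 0.651 + 0.667 + 0.389 + 0.000 + 2.667
Sum = 4.37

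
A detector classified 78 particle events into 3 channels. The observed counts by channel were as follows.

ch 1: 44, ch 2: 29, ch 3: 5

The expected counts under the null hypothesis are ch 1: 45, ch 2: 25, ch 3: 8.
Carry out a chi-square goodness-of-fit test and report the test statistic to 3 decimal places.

cat         O        E   (O−E)²/E
ch 1       44       45     0.0222
ch 2       29       25     0.6400
ch 3        5        8     1.1250
Sum = 1.787

1.787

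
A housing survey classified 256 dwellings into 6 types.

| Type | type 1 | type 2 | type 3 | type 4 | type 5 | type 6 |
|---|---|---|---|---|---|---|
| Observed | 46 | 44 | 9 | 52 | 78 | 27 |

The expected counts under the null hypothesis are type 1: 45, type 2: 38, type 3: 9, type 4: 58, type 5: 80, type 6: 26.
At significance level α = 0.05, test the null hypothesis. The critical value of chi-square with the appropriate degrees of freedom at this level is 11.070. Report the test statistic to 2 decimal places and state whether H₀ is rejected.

1.68; do not reject

cat         O        E   (O−E)²/E
type 1     46       45      0.022
type 2     44       38      0.947
type 3      9        9      0.000
type 4     52       58      0.621
type 5     78       80      0.050
type 6     27       26      0.038
Sum = 1.68
df = 5. Since 1.68 < 11.070, we do not reject H₀.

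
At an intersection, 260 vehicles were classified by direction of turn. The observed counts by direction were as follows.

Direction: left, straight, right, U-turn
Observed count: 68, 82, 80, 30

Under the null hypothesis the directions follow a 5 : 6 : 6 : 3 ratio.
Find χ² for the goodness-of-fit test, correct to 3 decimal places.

Ratio total = 20. Expected counts: 260×5/20 = 65, 260×6/20 = 78, 260×6/20 = 78, 260×3/20 = 39.
left: (68 − 65)²/65 = 9/65 = 0.1385
straight: (82 − 78)²/78 = 16/78 = 0.2051
right: (80 − 78)²/78 = 4/78 = 0.0513
U-turn: (30 − 39)²/39 = 81/39 = 2.0769
Sum = 2.472

2.472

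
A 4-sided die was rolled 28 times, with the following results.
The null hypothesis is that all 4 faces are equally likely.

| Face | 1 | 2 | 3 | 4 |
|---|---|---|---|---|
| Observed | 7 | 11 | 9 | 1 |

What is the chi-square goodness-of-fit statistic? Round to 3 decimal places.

8.000

Under H₀ each category has probability 1/4, so each expected count is 28/4 = 7.
1: (7 − 7)²/7 = 0/7 = 0.0000
2: (11 − 7)²/7 = 16/7 = 2.2857
3: (9 − 7)²/7 = 4/7 = 0.5714
4: (1 − 7)²/7 = 36/7 = 5.1429
Sum = 8.000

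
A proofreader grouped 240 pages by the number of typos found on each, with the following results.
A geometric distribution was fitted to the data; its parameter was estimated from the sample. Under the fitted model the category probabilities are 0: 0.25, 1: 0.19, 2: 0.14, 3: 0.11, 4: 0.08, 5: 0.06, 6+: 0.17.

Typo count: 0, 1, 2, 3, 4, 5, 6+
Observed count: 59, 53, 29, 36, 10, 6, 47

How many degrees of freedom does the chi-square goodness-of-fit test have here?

5

There are k = 7 categories and 1 parameter estimated from the data, so df = 7 − 1 − 1 = 5.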